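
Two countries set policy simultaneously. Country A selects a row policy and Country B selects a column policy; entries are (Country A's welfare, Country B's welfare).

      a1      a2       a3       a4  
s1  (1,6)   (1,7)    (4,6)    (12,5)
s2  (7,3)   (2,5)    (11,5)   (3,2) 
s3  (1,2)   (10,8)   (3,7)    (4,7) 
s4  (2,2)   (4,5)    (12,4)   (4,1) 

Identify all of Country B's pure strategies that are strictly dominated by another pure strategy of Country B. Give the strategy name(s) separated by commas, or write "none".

a1: dominated, since a2 does at least as well everywhere (s1: 7>6, s2: 5>3, s3: 8>2, s4: 5>2).
Nothing dominates a2: a1 at s1 (7>6); a3 at s1 (7>6); a4 at s1 (7>5).
Nothing dominates a3: a1 at s1 (6=6); a2 at s2 (5=5); a4 at s1 (6>5).
a4: dominated, since a2 does at least as well everywhere (s1: 7>5, s2: 5>2, s3: 8>7, s4: 5>1).

a1, a4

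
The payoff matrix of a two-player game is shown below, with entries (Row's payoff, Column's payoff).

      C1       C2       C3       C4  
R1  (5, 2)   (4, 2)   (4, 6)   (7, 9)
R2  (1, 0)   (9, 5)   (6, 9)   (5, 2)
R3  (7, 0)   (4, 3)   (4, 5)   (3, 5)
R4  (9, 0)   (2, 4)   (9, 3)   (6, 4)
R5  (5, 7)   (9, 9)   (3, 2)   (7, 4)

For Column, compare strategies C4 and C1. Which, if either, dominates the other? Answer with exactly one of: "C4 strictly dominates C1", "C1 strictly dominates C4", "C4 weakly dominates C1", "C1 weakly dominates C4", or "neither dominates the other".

neither dominates the other

Compare C4 to C1 across each opponent action: R1: 9>2, R2: 2>0, R3: 5>0, R4: 4>0, R5: 4<7.
C4 does better at R1, R2, R3, R4 but worse at R5; neither strategy dominates the other.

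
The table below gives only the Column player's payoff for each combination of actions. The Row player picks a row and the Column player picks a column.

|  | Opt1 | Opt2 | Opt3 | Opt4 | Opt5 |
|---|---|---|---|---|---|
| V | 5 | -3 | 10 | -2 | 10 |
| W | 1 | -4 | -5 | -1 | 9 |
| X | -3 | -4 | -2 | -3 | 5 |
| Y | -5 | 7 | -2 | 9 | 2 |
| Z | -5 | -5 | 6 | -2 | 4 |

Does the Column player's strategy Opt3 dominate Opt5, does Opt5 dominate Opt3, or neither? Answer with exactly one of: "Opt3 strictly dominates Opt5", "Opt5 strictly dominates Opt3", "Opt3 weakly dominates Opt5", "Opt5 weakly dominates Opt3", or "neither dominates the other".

neither dominates the other

Opt3's payoffs vs Opt5's, by the Row player's action — V: 10=10, W: -5<9, X: -2<5, Y: -2<2, Z: 6>4.
Opt3 does better at Z but worse at W, X, Y; neither strategy dominates the other.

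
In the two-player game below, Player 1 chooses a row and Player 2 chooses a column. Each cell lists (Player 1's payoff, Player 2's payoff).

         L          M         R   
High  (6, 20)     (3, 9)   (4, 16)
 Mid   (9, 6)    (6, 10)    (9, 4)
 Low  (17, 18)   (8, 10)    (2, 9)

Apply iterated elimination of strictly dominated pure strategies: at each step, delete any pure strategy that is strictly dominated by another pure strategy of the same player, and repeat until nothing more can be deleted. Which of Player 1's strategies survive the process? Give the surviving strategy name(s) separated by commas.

Low

Row High is eliminated: Mid beats it against every remaining column (L: 9>6, M: 6>3, R: 9>4).
Column R is eliminated: L beats it against every remaining row (Mid: 6>4, Low: 18>9).
Player 1's strategy Mid is strictly dominated by Low (L: 17>9, M: 8>6) and is removed.
For Player 2, L strictly dominates M on the remaining rows (Low: 18>10); eliminate M.
Among the remaining strategies, none is strictly dominated by another pure strategy of the same player, so the elimination stops.
Surviving strategies — Player 1: {Low}; Player 2: {L}.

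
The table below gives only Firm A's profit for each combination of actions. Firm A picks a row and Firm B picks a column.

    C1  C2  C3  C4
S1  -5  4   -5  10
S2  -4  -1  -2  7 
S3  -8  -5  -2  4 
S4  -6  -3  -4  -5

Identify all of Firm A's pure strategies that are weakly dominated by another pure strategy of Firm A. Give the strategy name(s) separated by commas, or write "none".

S3, S4

S1 is not dominated — it holds its own against S2 at C2 (4>-1); S3 at C1 (-5>-8); S4 at C1 (-5>-6).
S2 is not dominated — it holds its own against S1 at C1 (-4>-5); S3 at C1 (-4>-8); S4 at C1 (-4>-6).
S2 weakly dominates S3 — C1: -4>-8, C2: -1>-5, C3: -2=-2, C4: 7>4.
S4: dominated, since S2 does at least as well everywhere (C1: -4>-6, C2: -1>-3, C3: -2>-4, C4: 7>-5).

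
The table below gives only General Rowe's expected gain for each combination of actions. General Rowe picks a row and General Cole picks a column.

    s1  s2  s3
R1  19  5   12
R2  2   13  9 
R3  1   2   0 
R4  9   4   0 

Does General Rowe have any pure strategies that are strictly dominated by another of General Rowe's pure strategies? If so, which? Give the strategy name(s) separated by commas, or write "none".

R3, R4

Nothing dominates R1: R2 at s1 (19>2); R3 at s1 (19>1); R4 at s1 (19>9).
R2 is not dominated — it holds its own against R1 at s2 (13>5); R3 at s1 (2>1); R4 at s2 (13>4).
R1 strictly dominates R3 — s1: 19>1, s2: 5>2, s3: 12>0.
R4 is strictly dominated by R1 (s1: 19>9, s2: 5>4, s3: 12>0).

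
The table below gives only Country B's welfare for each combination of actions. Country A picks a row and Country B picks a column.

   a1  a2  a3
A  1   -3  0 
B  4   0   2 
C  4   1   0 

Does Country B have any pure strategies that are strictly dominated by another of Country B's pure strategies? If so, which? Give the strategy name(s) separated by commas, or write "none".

Nothing dominates a1: a2 at A (1>-3); a3 at A (1>0).
a2: dominated, since a1 does at least as well everywhere (A: 1>-3, B: 4>0, C: 4>1).
a3: dominated, since a1 does at least as well everywhere (A: 1>0, B: 4>2, C: 4>0).

a2, a3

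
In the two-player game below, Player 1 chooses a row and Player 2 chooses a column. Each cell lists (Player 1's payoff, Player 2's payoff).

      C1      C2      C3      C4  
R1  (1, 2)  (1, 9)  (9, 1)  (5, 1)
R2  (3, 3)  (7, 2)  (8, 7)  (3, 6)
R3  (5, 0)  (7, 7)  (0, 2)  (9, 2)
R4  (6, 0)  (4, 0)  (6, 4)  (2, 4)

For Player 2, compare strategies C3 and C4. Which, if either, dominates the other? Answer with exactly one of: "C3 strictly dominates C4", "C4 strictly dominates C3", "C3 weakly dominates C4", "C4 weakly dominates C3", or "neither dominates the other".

Compare C3 to C4 across each opponent action: R1: 1=1, R2: 7>6, R3: 2=2, R4: 4=4.
C3 is at least as good everywhere and strictly better somewhere (tied only at R1, R3, R4), so C3 weakly but not strictly dominates C4.

C3 weakly dominates C4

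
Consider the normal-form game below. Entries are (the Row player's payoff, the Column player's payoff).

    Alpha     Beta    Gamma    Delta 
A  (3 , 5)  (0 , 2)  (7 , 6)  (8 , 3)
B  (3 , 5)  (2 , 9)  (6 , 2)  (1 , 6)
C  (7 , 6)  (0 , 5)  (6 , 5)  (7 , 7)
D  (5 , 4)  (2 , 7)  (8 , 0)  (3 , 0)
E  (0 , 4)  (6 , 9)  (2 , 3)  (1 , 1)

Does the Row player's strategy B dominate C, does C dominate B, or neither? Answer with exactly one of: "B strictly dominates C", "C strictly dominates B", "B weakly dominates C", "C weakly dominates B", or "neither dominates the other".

neither dominates the other

B's payoffs vs C's, by the Column player's action — Alpha: 3<7, Beta: 2>0, Gamma: 6=6, Delta: 1<7.
B does better at Beta but worse at Alpha, Delta; neither strategy dominates the other.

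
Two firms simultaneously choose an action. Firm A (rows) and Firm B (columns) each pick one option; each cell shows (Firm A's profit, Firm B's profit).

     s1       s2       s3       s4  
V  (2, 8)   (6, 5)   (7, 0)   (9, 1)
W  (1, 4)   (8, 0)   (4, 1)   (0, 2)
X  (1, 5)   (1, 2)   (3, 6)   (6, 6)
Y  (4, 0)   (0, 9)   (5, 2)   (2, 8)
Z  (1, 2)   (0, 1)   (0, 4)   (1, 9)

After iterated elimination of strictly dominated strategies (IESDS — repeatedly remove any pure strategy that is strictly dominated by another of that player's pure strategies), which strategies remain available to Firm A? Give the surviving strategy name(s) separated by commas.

V, W, Y

Firm A's strategy X is strictly dominated by V (s1: 2>1, s2: 6>1, s3: 7>3, s4: 9>6) and is removed.
For Firm A, V strictly dominates Z on the remaining columns (s1: 2>1, s2: 6>0, s3: 7>0, s4: 9>1); eliminate Z.
For Firm B, s4 strictly dominates s3 on the remaining rows (V: 1>0, W: 2>1, Y: 8>2); eliminate s3.
Among the remaining strategies, none is strictly dominated by another pure strategy of the same player, so the elimination stops.
Surviving strategies — Firm A: {V, W, Y}; Firm B: {s1, s2, s4}.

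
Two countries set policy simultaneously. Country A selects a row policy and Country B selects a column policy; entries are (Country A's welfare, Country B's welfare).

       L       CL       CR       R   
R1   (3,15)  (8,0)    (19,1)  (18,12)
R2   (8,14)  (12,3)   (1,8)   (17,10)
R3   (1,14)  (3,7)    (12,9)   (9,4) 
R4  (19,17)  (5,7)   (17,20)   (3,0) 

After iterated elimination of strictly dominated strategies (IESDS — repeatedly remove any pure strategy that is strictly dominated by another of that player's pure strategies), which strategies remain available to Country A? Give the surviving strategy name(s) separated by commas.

R1, R4

Row R3 is eliminated: R1 beats it against every remaining column (L: 3>1, CL: 8>3, CR: 19>12, R: 18>9).
For Country B, L strictly dominates CL on the remaining rows (R1: 15>0, R2: 14>3, R4: 17>7); eliminate CL.
Column R is eliminated: L beats it against every remaining row (R1: 15>12, R2: 14>10, R4: 17>0).
Row R2 is eliminated: R4 beats it against every remaining column (L: 19>8, CR: 17>1).
Among the remaining strategies, none is strictly dominated by another pure strategy of the same player, so the elimination stops.
Surviving strategies — Country A: {R1, R4}; Country B: {L, CR}.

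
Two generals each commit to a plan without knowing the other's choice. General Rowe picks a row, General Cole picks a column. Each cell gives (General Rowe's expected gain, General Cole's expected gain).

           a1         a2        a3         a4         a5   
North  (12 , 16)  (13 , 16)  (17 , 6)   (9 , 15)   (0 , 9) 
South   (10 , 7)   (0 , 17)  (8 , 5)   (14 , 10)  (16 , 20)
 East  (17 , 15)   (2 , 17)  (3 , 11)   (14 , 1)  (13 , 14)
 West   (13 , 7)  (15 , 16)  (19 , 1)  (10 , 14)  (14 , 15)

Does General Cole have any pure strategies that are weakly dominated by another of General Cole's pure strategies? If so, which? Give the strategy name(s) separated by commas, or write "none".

a1, a3, a4

a1: dominated, since a2 does at least as well everywhere (North: 16=16, South: 17>7, East: 17>15, West: 16>7).
Nothing dominates a2: a1 at South (17>7); a3 at North (16>6); a4 at North (16>15); a5 at North (16>9).
a1 weakly dominates a3 — North: 16>6, South: 7>5, East: 15>11, West: 7>1.
a4: dominated, since a2 does at least as well everywhere (North: 16>15, South: 17>10, East: 17>1, West: 16>14).
a5 is not dominated — it holds its own against a1 at South (20>7); a2 at South (20>17); a3 at North (9>6); a4 at South (20>10).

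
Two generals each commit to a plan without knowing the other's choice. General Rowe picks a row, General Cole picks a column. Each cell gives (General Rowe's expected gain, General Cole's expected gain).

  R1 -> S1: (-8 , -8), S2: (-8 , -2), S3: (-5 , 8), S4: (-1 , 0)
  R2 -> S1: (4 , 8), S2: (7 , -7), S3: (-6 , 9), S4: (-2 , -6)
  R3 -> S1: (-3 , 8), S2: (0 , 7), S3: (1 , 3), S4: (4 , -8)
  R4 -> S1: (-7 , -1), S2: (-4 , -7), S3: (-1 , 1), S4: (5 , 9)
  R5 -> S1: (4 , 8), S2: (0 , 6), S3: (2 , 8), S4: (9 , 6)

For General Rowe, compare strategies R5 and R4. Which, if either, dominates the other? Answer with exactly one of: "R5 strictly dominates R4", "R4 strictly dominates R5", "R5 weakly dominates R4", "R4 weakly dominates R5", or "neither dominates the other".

R5's payoffs vs R4's, by General Cole's action — S1: 4>-7, S2: 0>-4, S3: 2>-1, S4: 9>5.
R5 gives a strictly higher payoff against every action of General Cole, so R5 strictly dominates R4.

R5 strictly dominates R4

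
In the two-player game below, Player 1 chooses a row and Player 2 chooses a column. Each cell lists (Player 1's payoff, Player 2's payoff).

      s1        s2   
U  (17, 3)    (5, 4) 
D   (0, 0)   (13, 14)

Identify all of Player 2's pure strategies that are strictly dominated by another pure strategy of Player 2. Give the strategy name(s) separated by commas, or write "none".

s1: dominated, since s2 does at least as well everywhere (U: 4>3, D: 14>0).
Nothing dominates s2: s1 at U (4>3).

s1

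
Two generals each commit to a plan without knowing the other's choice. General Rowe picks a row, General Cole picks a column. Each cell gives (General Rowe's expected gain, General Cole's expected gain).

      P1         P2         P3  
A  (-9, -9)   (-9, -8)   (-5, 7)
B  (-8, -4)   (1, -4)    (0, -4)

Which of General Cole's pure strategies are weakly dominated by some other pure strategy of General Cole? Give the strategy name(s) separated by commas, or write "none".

P1, P2

P1: dominated, since P2 does at least as well everywhere (A: -8>-9, B: -4=-4).
P3 weakly dominates P2 — A: 7>-8, B: -4=-4.
Nothing dominates P3: P1 at A (7>-9); P2 at A (7>-8).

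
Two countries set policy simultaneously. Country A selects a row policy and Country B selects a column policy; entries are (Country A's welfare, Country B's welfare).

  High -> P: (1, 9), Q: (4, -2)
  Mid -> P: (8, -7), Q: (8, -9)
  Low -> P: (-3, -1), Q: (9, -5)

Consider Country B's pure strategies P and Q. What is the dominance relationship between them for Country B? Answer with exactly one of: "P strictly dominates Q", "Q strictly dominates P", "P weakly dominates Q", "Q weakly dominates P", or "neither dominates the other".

P strictly dominates Q

P's payoffs vs Q's, by Country A's action — High: 9>-2, Mid: -7>-9, Low: -1>-5.
P gives a strictly higher payoff against every action of Country A, so P strictly dominates Q.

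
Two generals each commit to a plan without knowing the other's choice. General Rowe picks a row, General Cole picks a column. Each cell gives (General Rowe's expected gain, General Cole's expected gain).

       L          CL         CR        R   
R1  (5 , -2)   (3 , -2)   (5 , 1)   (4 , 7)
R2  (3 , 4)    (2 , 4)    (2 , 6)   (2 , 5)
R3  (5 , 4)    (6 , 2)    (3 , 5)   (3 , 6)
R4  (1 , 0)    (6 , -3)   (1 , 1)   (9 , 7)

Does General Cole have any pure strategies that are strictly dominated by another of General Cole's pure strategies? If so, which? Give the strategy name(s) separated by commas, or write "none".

L, CL

L is strictly dominated by CR (R1: 1>-2, R2: 6>4, R3: 5>4, R4: 1>0).
CL: dominated, since CR does at least as well everywhere (R1: 1>-2, R2: 6>4, R3: 5>2, R4: 1>-3).
Nothing dominates CR: L at R1 (1>-2); CL at R1 (1>-2); R at R2 (6>5).
R: no other strategy beats it everywhere (L at R1 (7>-2); CL at R1 (7>-2); CR at R1 (7>1)).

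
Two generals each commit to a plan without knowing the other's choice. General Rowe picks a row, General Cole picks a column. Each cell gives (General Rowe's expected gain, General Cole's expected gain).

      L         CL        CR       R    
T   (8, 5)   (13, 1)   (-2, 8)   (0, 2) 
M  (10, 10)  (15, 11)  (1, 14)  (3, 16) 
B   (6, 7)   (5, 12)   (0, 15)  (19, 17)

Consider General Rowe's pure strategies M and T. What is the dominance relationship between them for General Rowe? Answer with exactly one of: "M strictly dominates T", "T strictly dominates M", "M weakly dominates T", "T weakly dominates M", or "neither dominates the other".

Compare M to T across each opponent action: L: 10>8, CL: 15>13, CR: 1>-2, R: 3>0.
M gives a strictly higher payoff against each opponent action, so M strictly dominates T.

M strictly dominates T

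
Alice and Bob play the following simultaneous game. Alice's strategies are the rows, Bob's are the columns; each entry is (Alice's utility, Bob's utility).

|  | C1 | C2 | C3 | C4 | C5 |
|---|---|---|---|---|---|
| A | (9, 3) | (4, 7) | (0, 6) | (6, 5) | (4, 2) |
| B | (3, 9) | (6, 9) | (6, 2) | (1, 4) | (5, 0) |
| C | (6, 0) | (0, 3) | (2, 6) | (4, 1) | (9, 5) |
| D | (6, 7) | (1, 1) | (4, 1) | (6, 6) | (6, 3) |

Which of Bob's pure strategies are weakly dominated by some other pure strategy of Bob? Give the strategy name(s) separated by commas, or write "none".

Nothing dominates C1: C2 at D (7>1); C3 at B (9>2); C4 at B (9>4); C5 at A (3>2).
C2: no other strategy beats it everywhere (C1 at A (7>3); C3 at A (7>6); C4 at A (7>5); C5 at A (7>2)).
Nothing dominates C3: C1 at A (6>3); C2 at C (6>3); C4 at A (6>5); C5 at A (6>2).
C4: no other strategy beats it everywhere (C1 at A (5>3); C2 at D (6>1); C3 at B (4>2); C5 at A (5>2)).
C5: no other strategy beats it everywhere (C1 at C (5>0); C2 at C (5>3); C3 at D (3>1); C4 at C (5>1)).

none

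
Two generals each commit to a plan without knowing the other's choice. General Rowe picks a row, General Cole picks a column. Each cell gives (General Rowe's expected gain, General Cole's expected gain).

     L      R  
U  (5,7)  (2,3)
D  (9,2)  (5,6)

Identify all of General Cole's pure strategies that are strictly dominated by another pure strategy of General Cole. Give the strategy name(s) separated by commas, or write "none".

Nothing dominates L: R at U (7>3).
Nothing dominates R: L at D (6>2).

none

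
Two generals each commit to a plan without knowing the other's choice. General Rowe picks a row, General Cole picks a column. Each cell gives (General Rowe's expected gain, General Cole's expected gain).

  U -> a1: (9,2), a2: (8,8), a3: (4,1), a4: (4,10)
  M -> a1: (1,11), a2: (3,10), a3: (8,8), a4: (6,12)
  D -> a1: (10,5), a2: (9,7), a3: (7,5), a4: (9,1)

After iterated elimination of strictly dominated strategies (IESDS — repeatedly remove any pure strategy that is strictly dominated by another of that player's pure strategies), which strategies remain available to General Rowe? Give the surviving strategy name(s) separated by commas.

D

Row U is eliminated: D beats it against every remaining column (a1: 10>9, a2: 9>8, a3: 7>4, a4: 9>4).
For General Cole, a2 strictly dominates a3 on the remaining rows (M: 10>8, D: 7>5); eliminate a3.
For General Rowe, D strictly dominates M on the remaining columns (a1: 10>1, a2: 9>3, a4: 9>6); eliminate M.
Column a1 is eliminated: a2 beats it against every remaining row (D: 7>5).
For General Cole, a2 strictly dominates a4 on the remaining rows (D: 7>1); eliminate a4.
Among the remaining strategies, none is strictly dominated by another pure strategy of the same player, so the elimination stops.
Surviving strategies — General Rowe: {D}; General Cole: {a2}.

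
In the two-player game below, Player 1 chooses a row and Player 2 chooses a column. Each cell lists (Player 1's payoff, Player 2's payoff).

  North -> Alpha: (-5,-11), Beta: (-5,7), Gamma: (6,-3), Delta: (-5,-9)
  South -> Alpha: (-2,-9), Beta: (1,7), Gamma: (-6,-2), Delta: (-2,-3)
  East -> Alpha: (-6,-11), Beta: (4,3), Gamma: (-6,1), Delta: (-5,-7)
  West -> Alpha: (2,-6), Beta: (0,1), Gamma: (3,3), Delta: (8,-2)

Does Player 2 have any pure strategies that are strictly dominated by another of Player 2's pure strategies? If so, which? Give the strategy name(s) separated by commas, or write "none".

Alpha, Delta

Beta strictly dominates Alpha — North: 7>-11, South: 7>-9, East: 3>-11, West: 1>-6.
Beta: no other strategy beats it everywhere (Alpha at North (7>-11); Gamma at North (7>-3); Delta at North (7>-9)).
Gamma is not dominated — it holds its own against Alpha at North (-3>-11); Beta at West (3>1); Delta at North (-3>-9).
Delta: dominated, since Beta does at least as well everywhere (North: 7>-9, South: 7>-3, East: 3>-7, West: 1>-2).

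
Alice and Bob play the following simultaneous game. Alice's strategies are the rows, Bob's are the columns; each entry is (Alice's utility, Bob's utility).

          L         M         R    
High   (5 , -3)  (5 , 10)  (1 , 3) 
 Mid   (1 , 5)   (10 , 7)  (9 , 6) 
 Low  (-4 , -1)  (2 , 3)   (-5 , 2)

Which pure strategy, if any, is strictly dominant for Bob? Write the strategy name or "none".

M vs L: High: 10>-3, Mid: 7>5, Low: 3>-1.
M vs R: High: 10>3, Mid: 7>6, Low: 3>2.
M strictly beats every other strategy against every opponent action, so it is strictly dominant.

M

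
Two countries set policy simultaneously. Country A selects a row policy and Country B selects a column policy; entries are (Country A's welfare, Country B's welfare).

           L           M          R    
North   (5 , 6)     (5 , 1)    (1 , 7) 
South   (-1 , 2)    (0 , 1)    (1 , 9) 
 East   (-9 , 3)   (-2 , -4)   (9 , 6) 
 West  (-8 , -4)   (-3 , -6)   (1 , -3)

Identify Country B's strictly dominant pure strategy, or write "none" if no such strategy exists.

R vs L: North: 7>6, South: 9>2, East: 6>3, West: -3>-4.
R vs M: North: 7>1, South: 9>1, East: 6>-4, West: -3>-6.
R strictly beats every other strategy against every opponent action, so it is strictly dominant.

R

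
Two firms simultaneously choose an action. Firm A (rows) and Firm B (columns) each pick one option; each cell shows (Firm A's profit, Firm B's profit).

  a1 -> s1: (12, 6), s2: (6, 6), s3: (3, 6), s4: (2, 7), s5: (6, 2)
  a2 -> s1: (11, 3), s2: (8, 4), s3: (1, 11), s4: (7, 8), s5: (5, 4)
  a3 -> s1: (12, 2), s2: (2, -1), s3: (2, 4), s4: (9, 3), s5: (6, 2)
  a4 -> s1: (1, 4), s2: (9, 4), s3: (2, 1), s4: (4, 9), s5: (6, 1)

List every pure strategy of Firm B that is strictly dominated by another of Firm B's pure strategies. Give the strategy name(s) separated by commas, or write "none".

s1: dominated, since s4 does at least as well everywhere (a1: 7>6, a2: 8>3, a3: 3>2, a4: 9>4).
s2 is strictly dominated by s4 (a1: 7>6, a2: 8>4, a3: 3>-1, a4: 9>4).
s3: no other strategy beats it everywhere (s1 at a1 (6=6); s2 at a1 (6=6); s4 at a2 (11>8); s5 at a1 (6>2)).
Nothing dominates s4: s1 at a1 (7>6); s2 at a1 (7>6); s3 at a1 (7>6); s5 at a1 (7>2).
s5: dominated, since s4 does at least as well everywhere (a1: 7>2, a2: 8>4, a3: 3>2, a4: 9>1).

s1, s2, s5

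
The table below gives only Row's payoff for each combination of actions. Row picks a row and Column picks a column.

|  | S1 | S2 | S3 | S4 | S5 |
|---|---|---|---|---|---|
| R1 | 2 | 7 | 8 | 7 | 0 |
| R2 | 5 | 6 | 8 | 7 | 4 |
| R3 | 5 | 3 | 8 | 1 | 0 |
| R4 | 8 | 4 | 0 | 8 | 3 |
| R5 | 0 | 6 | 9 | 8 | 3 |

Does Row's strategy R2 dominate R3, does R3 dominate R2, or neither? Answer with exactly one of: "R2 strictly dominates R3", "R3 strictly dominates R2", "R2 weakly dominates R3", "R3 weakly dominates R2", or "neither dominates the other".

R2 weakly dominates R3

Compare R2 to R3 across each choice by Column: S1: 5=5, S2: 6>3, S3: 8=8, S4: 7>1, S5: 4>0.
R2 is at least as good everywhere and strictly better somewhere (tied only at S1, S3), so R2 weakly but not strictly dominates R3.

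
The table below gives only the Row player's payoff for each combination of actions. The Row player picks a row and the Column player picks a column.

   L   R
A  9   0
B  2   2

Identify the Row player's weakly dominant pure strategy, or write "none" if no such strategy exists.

A fails to dominate B at R (0<2).
B fails to dominate A at L (2<9).
No single strategy dominates all the others.

none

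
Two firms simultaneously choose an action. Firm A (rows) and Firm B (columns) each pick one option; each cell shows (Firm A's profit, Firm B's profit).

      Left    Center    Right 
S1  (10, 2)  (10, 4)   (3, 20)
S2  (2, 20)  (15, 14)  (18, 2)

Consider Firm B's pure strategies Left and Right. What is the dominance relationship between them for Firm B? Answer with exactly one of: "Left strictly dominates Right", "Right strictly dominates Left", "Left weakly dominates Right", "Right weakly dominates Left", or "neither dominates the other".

Left's payoffs vs Right's, by Firm A's action — S1: 2<20, S2: 20>2.
Left does better at S2 but worse at S1; neither strategy dominates the other.

neither dominates the other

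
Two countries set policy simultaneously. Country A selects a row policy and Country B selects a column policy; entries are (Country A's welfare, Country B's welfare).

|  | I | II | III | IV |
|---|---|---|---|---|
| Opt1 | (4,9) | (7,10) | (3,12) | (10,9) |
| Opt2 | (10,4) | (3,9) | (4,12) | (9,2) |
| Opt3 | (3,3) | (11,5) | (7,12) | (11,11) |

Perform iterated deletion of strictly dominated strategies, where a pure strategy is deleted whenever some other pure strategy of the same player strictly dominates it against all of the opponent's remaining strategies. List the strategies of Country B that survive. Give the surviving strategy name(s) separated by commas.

Column I is eliminated: II beats it against every remaining row (Opt1: 10>9, Opt2: 9>4, Opt3: 5>3).
Row Opt1 is eliminated: Opt3 beats it against every remaining column (II: 11>7, III: 7>3, IV: 11>10).
Row Opt2 is eliminated: Opt3 beats it against every remaining column (II: 11>3, III: 7>4, IV: 11>9).
For Country B, III strictly dominates II on the remaining rows (Opt3: 12>5); eliminate II.
Column IV is eliminated: III beats it against every remaining row (Opt3: 12>11).
Among the remaining strategies, none is strictly dominated by another pure strategy of the same player, so the elimination stops.
Surviving strategies — Country A: {Opt3}; Country B: {III}.

III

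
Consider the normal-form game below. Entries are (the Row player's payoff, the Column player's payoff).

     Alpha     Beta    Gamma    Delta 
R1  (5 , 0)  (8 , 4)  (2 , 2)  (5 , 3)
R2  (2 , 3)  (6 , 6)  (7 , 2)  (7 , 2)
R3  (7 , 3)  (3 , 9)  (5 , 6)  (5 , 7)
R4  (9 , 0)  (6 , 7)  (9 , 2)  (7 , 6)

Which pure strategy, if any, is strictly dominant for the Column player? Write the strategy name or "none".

Beta vs Alpha: R1: 4>0, R2: 6>3, R3: 9>3, R4: 7>0.
Beta vs Gamma: R1: 4>2, R2: 6>2, R3: 9>6, R4: 7>2.
Beta vs Delta: R1: 4>3, R2: 6>2, R3: 9>7, R4: 7>6.
Beta strictly beats every other strategy against every opponent action, so it is strictly dominant.

Beta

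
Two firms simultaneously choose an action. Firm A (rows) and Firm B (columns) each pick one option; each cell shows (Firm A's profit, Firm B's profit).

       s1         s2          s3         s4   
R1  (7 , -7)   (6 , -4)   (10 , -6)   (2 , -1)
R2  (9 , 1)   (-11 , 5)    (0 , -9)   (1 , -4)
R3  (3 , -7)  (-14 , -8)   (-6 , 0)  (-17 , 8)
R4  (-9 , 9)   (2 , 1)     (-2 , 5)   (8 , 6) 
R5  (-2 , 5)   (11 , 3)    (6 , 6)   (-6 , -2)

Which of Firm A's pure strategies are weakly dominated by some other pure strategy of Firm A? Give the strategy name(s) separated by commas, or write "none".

Nothing dominates R1: R2 at s2 (6>-11); R3 at s1 (7>3); R4 at s1 (7>-9); R5 at s1 (7>-2).
R2: no other strategy beats it everywhere (R1 at s1 (9>7); R3 at s1 (9>3); R4 at s1 (9>-9); R5 at s1 (9>-2)).
R3 is weakly dominated by R1 (s1: 7>3, s2: 6>-14, s3: 10>-6, s4: 2>-17).
R4: no other strategy beats it everywhere (R1 at s4 (8>2); R2 at s2 (2>-11); R3 at s2 (2>-14); R5 at s4 (8>-6)).
R5: no other strategy beats it everywhere (R1 at s2 (11>6); R2 at s2 (11>-11); R3 at s2 (11>-14); R4 at s1 (-2>-9)).

R3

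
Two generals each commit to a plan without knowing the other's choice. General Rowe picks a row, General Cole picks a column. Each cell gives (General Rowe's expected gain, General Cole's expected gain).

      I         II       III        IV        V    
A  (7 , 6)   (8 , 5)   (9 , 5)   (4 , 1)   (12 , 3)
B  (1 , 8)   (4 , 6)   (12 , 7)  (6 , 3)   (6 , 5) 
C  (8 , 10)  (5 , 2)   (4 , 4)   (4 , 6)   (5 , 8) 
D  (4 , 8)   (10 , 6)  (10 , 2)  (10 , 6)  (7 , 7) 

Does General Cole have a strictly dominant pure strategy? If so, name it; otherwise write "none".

I

I vs II: A: 6>5, B: 8>6, C: 10>2, D: 8>6.
I vs III: A: 6>5, B: 8>7, C: 10>4, D: 8>2.
I vs IV: A: 6>1, B: 8>3, C: 10>6, D: 8>6.
I vs V: A: 6>3, B: 8>5, C: 10>8, D: 8>7.
I strictly beats every other strategy against every opponent action, so it is strictly dominant.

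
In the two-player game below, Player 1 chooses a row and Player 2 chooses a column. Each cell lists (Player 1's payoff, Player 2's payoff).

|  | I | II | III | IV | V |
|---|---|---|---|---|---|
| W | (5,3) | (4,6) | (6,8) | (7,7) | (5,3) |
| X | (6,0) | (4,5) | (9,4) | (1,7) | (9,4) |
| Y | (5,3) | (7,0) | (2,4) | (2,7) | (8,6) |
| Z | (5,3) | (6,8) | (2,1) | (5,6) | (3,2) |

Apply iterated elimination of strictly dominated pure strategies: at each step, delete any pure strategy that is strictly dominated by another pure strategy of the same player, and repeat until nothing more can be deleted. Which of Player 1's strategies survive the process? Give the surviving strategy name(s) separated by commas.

W, X, Y, Z

Player 2's strategy I is strictly dominated by IV (W: 7>3, X: 7>0, Y: 7>3, Z: 6>3) and is removed.
Column V is eliminated: IV beats it against every remaining row (W: 7>3, X: 7>4, Y: 7>6, Z: 6>2).
Among the remaining strategies, none is strictly dominated by another pure strategy of the same player, so the elimination stops.
Surviving strategies — Player 1: {W, X, Y, Z}; Player 2: {II, III, IV}.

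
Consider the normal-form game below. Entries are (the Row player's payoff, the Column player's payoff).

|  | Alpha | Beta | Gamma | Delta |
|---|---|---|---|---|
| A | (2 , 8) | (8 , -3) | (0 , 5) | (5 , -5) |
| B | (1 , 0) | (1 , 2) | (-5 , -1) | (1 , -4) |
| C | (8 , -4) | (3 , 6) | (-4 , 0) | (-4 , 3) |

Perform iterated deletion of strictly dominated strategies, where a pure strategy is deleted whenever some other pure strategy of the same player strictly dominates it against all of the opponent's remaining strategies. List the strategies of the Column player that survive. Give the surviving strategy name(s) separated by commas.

Alpha, Beta, Gamma

Row B is eliminated: A beats it against every remaining column (Alpha: 2>1, Beta: 8>1, Gamma: 0>-5, Delta: 5>1).
The Column player's strategy Delta is strictly dominated by Beta (A: -3>-5, C: 6>3) and is removed.
Among the remaining strategies, none is strictly dominated by another pure strategy of the same player, so the elimination stops.
Surviving strategies — the Row player: {A, C}; the Column player: {Alpha, Beta, Gamma}.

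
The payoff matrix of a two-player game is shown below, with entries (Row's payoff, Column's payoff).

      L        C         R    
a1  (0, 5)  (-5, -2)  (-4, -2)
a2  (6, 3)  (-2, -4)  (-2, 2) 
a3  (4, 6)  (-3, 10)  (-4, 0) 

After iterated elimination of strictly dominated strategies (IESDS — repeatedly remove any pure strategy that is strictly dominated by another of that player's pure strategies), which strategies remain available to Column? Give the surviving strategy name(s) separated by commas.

L

For Row, a2 strictly dominates a1 on the remaining columns (L: 6>0, C: -2>-5, R: -2>-4); eliminate a1.
For Row, a2 strictly dominates a3 on the remaining columns (L: 6>4, C: -2>-3, R: -2>-4); eliminate a3.
Column's strategy C is strictly dominated by L (a2: 3>-4) and is removed.
Column R is eliminated: L beats it against every remaining row (a2: 3>2).
Among the remaining strategies, none is strictly dominated by another pure strategy of the same player, so the elimination stops.
Surviving strategies — Row: {a2}; Column: {L}.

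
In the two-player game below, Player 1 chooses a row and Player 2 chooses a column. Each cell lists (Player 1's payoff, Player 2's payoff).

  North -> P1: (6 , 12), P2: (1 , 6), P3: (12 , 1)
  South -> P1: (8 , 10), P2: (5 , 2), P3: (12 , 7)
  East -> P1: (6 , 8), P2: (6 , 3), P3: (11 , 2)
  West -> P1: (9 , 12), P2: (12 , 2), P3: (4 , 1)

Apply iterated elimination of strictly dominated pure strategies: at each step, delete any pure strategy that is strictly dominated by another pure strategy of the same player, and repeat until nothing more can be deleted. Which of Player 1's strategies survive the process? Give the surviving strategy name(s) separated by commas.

Player 2's strategy P2 is strictly dominated by P1 (North: 12>6, South: 10>2, East: 8>3, West: 12>2) and is removed.
Player 1's strategy East is strictly dominated by South (P1: 8>6, P3: 12>11) and is removed.
For Player 2, P1 strictly dominates P3 on the remaining rows (North: 12>1, South: 10>7, West: 12>1); eliminate P3.
Row North is eliminated: South beats it against every remaining column (P1: 8>6).
Row South is eliminated: West beats it against every remaining column (P1: 9>8).
Among the remaining strategies, none is strictly dominated by another pure strategy of the same player, so the elimination stops.
Surviving strategies — Player 1: {West}; Player 2: {P1}.

West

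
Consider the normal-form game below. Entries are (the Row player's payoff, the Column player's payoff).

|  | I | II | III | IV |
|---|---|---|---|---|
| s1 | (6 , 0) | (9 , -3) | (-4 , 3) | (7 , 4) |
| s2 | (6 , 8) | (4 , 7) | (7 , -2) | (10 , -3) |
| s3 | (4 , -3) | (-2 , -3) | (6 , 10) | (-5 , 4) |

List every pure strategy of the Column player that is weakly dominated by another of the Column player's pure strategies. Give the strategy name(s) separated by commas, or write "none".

I is not dominated — it holds its own against II at s1 (0>-3); III at s2 (8>-2); IV at s2 (8>-3).
I weakly dominates II — s1: 0>-3, s2: 8>7, s3: -3=-3.
III is not dominated — it holds its own against I at s1 (3>0); II at s1 (3>-3); IV at s2 (-2>-3).
Nothing dominates IV: I at s1 (4>0); II at s1 (4>-3); III at s1 (4>3).

II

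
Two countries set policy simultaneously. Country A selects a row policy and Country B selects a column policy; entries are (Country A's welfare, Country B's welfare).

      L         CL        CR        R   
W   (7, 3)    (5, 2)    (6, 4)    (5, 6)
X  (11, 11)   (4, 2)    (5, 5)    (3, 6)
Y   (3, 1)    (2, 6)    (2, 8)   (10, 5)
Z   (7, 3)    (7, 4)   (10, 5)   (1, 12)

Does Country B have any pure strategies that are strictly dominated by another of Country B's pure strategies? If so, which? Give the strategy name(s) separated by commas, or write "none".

L is not dominated — it holds its own against CL at W (3>2); CR at X (11>5); R at X (11>6).
CR strictly dominates CL — W: 4>2, X: 5>2, Y: 8>6, Z: 5>4.
CR: no other strategy beats it everywhere (L at W (4>3); CL at W (4>2); R at Y (8>5)).
R is not dominated — it holds its own against L at W (6>3); CL at W (6>2); CR at W (6>4).

CL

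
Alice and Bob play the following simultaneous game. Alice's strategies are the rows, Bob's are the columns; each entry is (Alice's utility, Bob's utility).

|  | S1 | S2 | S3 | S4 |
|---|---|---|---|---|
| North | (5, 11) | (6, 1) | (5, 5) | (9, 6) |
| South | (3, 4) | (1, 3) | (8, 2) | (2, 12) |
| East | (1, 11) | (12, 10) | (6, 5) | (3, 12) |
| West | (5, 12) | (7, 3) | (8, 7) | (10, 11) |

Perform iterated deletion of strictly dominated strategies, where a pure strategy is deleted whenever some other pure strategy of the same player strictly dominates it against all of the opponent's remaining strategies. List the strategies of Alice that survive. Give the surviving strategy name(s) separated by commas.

Column S2 is eliminated: S1 beats it against every remaining row (North: 11>1, South: 4>3, East: 11>10, West: 12>3).
Alice's strategy East is strictly dominated by West (S1: 5>1, S3: 8>6, S4: 10>3) and is removed.
Bob's strategy S3 is strictly dominated by S1 (North: 11>5, South: 4>2, West: 12>7) and is removed.
Alice's strategy South is strictly dominated by North (S1: 5>3, S4: 9>2) and is removed.
Column S4 is eliminated: S1 beats it against every remaining row (North: 11>6, West: 12>11).
Among the remaining strategies, none is strictly dominated by another pure strategy of the same player, so the elimination stops.
Surviving strategies — Alice: {North, West}; Bob: {S1}.

North, West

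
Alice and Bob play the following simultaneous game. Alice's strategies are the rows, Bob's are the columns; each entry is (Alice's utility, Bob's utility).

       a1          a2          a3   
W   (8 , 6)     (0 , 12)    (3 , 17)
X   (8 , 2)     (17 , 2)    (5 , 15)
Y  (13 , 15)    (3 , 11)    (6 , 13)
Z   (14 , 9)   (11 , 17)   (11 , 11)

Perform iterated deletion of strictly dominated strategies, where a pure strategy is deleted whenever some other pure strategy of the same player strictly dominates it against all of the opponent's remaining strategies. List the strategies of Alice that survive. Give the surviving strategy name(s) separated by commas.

X, Z

Row W is eliminated: Y beats it against every remaining column (a1: 13>8, a2: 3>0, a3: 6>3).
Alice's strategy Y is strictly dominated by Z (a1: 14>13, a2: 11>3, a3: 11>6) and is removed.
For Bob, a3 strictly dominates a1 on the remaining rows (X: 15>2, Z: 11>9); eliminate a1.
Among the remaining strategies, none is strictly dominated by another pure strategy of the same player, so the elimination stops.
Surviving strategies — Alice: {X, Z}; Bob: {a2, a3}.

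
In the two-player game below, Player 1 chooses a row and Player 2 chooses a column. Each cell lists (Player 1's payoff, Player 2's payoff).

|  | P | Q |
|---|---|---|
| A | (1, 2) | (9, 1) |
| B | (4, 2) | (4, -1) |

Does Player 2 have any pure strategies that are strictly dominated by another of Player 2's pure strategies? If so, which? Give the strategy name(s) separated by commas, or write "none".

Q

P is not dominated — it holds its own against Q at A (2>1).
P strictly dominates Q — A: 2>1, B: 2>-1.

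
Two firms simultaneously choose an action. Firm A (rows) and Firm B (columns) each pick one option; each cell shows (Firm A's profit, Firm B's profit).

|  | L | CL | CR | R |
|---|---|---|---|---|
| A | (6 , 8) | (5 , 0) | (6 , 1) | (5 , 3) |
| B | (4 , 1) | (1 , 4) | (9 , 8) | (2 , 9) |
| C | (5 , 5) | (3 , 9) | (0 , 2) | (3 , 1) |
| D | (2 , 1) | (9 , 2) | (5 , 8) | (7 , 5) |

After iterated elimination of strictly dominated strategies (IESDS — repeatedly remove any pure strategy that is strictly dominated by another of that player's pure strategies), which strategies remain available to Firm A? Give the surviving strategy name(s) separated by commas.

A, B, D

Row C is eliminated: A beats it against every remaining column (L: 6>5, CL: 5>3, CR: 6>0, R: 5>3).
Column CL is eliminated: CR beats it against every remaining row (A: 1>0, B: 8>4, D: 8>2).
Among the remaining strategies, none is strictly dominated by another pure strategy of the same player, so the elimination stops.
Surviving strategies — Firm A: {A, B, D}; Firm B: {L, CR, R}.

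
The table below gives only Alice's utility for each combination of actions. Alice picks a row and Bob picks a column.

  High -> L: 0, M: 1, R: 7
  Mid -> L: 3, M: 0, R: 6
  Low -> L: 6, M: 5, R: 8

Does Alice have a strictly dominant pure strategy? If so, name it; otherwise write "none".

Low vs High: L: 6>0, M: 5>1, R: 8>7.
Low vs Mid: L: 6>3, M: 5>0, R: 8>6.
Low strictly beats every other strategy against every opponent action, so it is strictly dominant.

Low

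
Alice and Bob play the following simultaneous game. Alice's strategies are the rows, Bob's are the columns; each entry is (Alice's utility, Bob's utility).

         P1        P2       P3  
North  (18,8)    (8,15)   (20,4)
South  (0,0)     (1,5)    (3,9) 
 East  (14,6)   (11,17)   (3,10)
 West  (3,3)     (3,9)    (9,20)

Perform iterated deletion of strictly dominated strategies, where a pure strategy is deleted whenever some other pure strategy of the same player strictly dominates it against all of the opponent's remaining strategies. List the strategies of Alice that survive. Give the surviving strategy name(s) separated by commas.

Row South is eliminated: North beats it against every remaining column (P1: 18>0, P2: 8>1, P3: 20>3).
Row West is eliminated: North beats it against every remaining column (P1: 18>3, P2: 8>3, P3: 20>9).
For Bob, P2 strictly dominates P1 on the remaining rows (North: 15>8, East: 17>6); eliminate P1.
Bob's strategy P3 is strictly dominated by P2 (North: 15>4, East: 17>10) and is removed.
Row North is eliminated: East beats it against every remaining column (P2: 11>8).
Among the remaining strategies, none is strictly dominated by another pure strategy of the same player, so the elimination stops.
Surviving strategies — Alice: {East}; Bob: {P2}.

East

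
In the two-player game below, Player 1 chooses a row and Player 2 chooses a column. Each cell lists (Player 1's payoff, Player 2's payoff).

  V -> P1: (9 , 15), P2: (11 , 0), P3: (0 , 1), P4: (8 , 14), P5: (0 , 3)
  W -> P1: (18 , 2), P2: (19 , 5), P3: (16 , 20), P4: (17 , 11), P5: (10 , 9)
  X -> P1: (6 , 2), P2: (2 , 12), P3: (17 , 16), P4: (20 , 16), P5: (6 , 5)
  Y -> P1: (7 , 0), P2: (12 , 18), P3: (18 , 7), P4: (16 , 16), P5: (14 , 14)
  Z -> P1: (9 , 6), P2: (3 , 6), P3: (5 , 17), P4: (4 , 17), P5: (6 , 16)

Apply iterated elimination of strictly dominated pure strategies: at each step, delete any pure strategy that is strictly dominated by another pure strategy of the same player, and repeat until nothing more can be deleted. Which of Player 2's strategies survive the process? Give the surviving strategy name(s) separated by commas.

P2, P3, P4

Row V is eliminated: W beats it against every remaining column (P1: 18>9, P2: 19>11, P3: 16>0, P4: 17>8, P5: 10>0).
For Player 1, W strictly dominates Z on the remaining columns (P1: 18>9, P2: 19>3, P3: 16>5, P4: 17>4, P5: 10>6); eliminate Z.
For Player 2, P2 strictly dominates P1 on the remaining rows (W: 5>2, X: 12>2, Y: 18>0); eliminate P1.
Column P5 is eliminated: P4 beats it against every remaining row (W: 11>9, X: 16>5, Y: 16>14).
Among the remaining strategies, none is strictly dominated by another pure strategy of the same player, so the elimination stops.
Surviving strategies — Player 1: {W, X, Y}; Player 2: {P2, P3, P4}.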